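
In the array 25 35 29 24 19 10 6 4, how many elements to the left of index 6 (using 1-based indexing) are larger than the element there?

5 such elements

The element at index 6 is 10.
Elements before it: 25, 35, 29, 24, 19
Those larger than 10: 25, 35, 29, 24, 19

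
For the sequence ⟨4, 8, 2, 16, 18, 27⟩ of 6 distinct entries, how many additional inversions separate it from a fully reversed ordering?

13

Maximum inversions for 6 distinct elements is C(6, 2) = 6·5/2 = 15.
Current inversions — for each element, count later smaller elements:
4: 1
8: 1
2: 0
16: 0
18: 0
27: 0
Current total: 1 + 1 + 0 + 0 + 0 + 0 = 2
Shortfall: 15 − 2 = 13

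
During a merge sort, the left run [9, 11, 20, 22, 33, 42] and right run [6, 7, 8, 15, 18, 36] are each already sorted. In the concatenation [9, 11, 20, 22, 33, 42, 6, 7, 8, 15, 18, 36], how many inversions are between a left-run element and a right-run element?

Count, for every r in R, how many entries of L exceed r:
r = 6: 9, 11, 20, 22, 33, 42 → 6
r = 7: 9, 11, 20, 22, 33, 42 → 6
r = 8: 9, 11, 20, 22, 33, 42 → 6
r = 15: 20, 22, 33, 42 → 4
r = 18: 20, 22, 33, 42 → 4
r = 36: 42 → 1
Cross-inversions: 6 + 6 + 6 + 4 + 4 + 1 = 27

27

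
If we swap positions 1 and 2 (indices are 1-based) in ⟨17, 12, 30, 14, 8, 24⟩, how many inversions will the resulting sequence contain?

Positions 1 and 2 hold 17 and 12; after swapping, the array is [12, 17, 30, 14, 8, 24].
For each element, count later entries that are smaller:
12: 1
17: 2
30: 3
14: 1
8: 0
24: 0
Sum: 1 + 2 + 3 + 1 + 0 + 0 = 7

7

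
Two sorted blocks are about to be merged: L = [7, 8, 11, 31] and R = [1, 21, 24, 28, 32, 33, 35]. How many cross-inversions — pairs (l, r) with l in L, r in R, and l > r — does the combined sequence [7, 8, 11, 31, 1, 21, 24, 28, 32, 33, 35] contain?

Take each right-half value and tally the left-half values above it:
r = 1: 7, 8, 11, 31 → 4
r = 21: 31 → 1
r = 24: 31 → 1
r = 28: 31 → 1
r = 32: none → 0
r = 33: none → 0
r = 35: none → 0
Cross-inversions: 4 + 1 + 1 + 1 + 0 + 0 + 0 = 7

7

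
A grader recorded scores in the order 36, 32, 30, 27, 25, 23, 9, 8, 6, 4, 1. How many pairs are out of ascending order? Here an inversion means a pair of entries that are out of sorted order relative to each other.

For each element, count later entries that are smaller:
36 → 32, 30, 27, 25, 23, 9, 8, 6, 4, 1 → 10
32 → 30, 27, 25, 23, 9, 8, 6, 4, 1 → 9
30 → 27, 25, 23, 9, 8, 6, 4, 1 → 8
27 → 25, 23, 9, 8, 6, 4, 1 → 7
25 → 23, 9, 8, 6, 4, 1 → 6
23 → 9, 8, 6, 4, 1 → 5
9 → 8, 6, 4, 1 → 4
8 → 6, 4, 1 → 3
6 → 4, 1 → 2
4 → 1 → 1
1 → none → 0
Sum: 10 + 9 + 8 + 7 + 6 + 5 + 4 + 3 + 2 + 1 + 0 = 55

55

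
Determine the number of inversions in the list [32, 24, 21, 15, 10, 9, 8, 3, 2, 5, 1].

53 out-of-order pairs

Element-by-element contributions:
32 → 24, 21, 15, 10, 9, 8, 3, 2, 5, 1 → 10
24 → 21, 15, 10, 9, 8, 3, 2, 5, 1 → 9
21 → 15, 10, 9, 8, 3, 2, 5, 1 → 8
15 → 10, 9, 8, 3, 2, 5, 1 → 7
10 → 9, 8, 3, 2, 5, 1 → 6
9 → 8, 3, 2, 5, 1 → 5
8 → 3, 2, 5, 1 → 4
3 → 2, 1 → 2
2 → 1 → 1
5 → 1 → 1
1 → none → 0
Sum: 10 + 9 + 8 + 7 + 6 + 5 + 4 + 2 + 1 + 1 + 0 = 53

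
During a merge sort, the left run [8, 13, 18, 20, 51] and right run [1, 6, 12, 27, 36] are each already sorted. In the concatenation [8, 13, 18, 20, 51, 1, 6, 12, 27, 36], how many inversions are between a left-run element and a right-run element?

16

Take each right-half value and tally the left-half values above it:
r = 1: 8, 13, 18, 20, 51 → 5
r = 6: 8, 13, 18, 20, 51 → 5
r = 12: 13, 18, 20, 51 → 4
r = 27: 51 → 1
r = 36: 51 → 1
Cross-inversions: 5 + 5 + 4 + 1 + 1 = 16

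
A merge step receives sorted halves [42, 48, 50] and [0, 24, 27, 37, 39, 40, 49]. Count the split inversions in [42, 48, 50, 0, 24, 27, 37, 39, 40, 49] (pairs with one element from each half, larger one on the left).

19 split inversions

For each element r of the right run, count left-run elements greater than r:
r = 0: 42, 48, 50 → 3
r = 24: 42, 48, 50 → 3
r = 27: 42, 48, 50 → 3
r = 37: 42, 48, 50 → 3
r = 39: 42, 48, 50 → 3
r = 40: 42, 48, 50 → 3
r = 49: 50 → 1
Cross-inversions: 3 + 3 + 3 + 3 + 3 + 3 + 1 = 19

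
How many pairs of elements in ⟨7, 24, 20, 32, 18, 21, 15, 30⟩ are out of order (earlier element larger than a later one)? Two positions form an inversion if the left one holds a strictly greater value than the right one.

12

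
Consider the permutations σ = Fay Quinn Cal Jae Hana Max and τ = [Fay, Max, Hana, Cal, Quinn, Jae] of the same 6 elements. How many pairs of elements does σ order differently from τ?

Assign each item its position (1..6) in the first ordering, then rewrite the second ordering as that position sequence:
positions: Fay→1, Quinn→2, Cal→3, Jae→4, Hana→5, Max→6
second ordering as positions: [1, 6, 5, 3, 2, 4]
Discordant pairs = inversions in this position sequence.
1: 0
6: 5, 3, 2, 4 → 4
5: 3, 2, 4 → 3
3: 2 → 1
2: 0
4: 0
Total: 0 + 4 + 3 + 1 + 0 + 0 = 8

8 discordant pairs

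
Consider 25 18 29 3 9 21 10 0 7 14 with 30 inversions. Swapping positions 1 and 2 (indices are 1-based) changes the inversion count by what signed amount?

Positions 1 and 2 hold 25 and 18; after swapping, the array is [18, 25, 29, 3, 9, 21, 10, 0, 7, 14].
For each element, count later entries that are smaller:
18: 6
25: 7
29: 7
3: 1
9: 2
21: 4
10: 2
0: 0
7: 0
14: 0
Sum: 6 + 7 + 7 + 1 + 2 + 4 + 2 + 0 + 0 + 0 = 29
Change: 29 − 30 = -1

-1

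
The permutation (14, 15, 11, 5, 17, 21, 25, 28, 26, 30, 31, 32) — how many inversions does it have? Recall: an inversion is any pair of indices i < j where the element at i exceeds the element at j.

Sweep left to right; for each value list the smaller values that follow it:
14 → 11, 5 → 2
15 → 11, 5 → 2
11 → 5 → 1
5 → none → 0
17 → none → 0
21 → none → 0
25 → none → 0
28 → 26 → 1
26 → none → 0
30 → none → 0
31 → none → 0
32 → none → 0
Sum: 2 + 2 + 1 + 0 + 0 + 0 + 0 + 1 + 0 + 0 + 0 + 0 = 6

6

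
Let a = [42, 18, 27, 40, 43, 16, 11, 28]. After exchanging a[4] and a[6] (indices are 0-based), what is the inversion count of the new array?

Positions 4 and 6 hold 43 and 11; after swapping, the array is [42, 18, 27, 40, 11, 16, 43, 28].
Count, for each position, how many later elements it exceeds:
42 → 18, 27, 40, 11, 16, 28 → 6
18 → 11, 16 → 2
27 → 11, 16 → 2
40 → 11, 16, 28 → 3
11 → none → 0
16 → none → 0
43 → 28 → 1
28 → none → 0
Sum: 6 + 2 + 2 + 3 + 0 + 0 + 1 + 0 = 14

14 inversions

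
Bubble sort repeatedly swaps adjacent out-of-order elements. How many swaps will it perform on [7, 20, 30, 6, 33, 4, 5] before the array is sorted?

13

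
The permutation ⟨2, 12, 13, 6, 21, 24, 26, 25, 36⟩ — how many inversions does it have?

Inversions: 3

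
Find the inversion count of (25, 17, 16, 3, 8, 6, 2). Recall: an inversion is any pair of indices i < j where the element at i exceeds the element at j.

Count, for each position, how many later elements it exceeds:
25 → 17, 16, 3, 8, 6, 2 → 6
17 → 16, 3, 8, 6, 2 → 5
16 → 3, 8, 6, 2 → 4
3 → 2 → 1
8 → 6, 2 → 2
6 → 2 → 1
2 → none → 0
Sum: 6 + 5 + 4 + 1 + 2 + 1 + 0 = 19

19 inversions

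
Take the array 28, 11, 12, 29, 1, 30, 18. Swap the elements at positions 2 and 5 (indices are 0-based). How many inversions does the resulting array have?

12 inversions

Positions 2 and 5 hold 12 and 30; after swapping, the array is [28, 11, 30, 29, 1, 12, 18].
Count, for each position, how many later elements it exceeds:
28: 4
11: 1
30: 4
29: 3
1: 0
12: 0
18: 0
Sum: 4 + 1 + 4 + 3 + 0 + 0 + 0 = 12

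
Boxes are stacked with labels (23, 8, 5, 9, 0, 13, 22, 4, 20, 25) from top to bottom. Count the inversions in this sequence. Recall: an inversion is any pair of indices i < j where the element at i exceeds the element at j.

Sweep left to right; for each value list the smaller values that follow it:
23: 8
8: 3
5: 2
9: 2
0: 0
13: 1
22: 2
4: 0
20: 0
25: 0
Sum: 8 + 3 + 2 + 2 + 0 + 1 + 2 + 0 + 0 + 0 = 18

18 inversions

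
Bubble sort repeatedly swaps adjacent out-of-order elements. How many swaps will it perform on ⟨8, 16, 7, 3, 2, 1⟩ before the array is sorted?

14

Each adjacent swap fixes exactly one inversion, so the minimum swap count equals the number of inversions.
Count inversions — for each element, later elements that are smaller:
8: 7, 3, 2, 1 → 4
16: 7, 3, 2, 1 → 4
7: 3, 2, 1 → 3
3: 2, 1 → 2
2: 1 → 1
1: none → 0
Total inversions: 4 + 4 + 3 + 2 + 1 + 0 = 14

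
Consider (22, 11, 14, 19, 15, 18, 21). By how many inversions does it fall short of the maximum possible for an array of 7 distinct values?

13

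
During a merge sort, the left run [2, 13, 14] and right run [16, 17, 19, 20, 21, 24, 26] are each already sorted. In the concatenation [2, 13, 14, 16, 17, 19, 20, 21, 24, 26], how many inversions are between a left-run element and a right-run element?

Take each right-half value and tally the left-half values above it:
r = 16: none → 0
r = 17: none → 0
r = 19: none → 0
r = 20: none → 0
r = 21: none → 0
r = 24: none → 0
r = 26: none → 0
Cross-inversions: 0 + 0 + 0 + 0 + 0 + 0 + 0 = 0

0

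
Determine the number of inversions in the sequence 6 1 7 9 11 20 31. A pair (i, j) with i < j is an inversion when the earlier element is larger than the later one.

1 inversion

Sweep left to right; for each value list the smaller values that follow it:
6 → 1 → 1
1 → none → 0
7 → none → 0
9 → none → 0
11 → none → 0
20 → none → 0
31 → none → 0
Sum: 1 + 0 + 0 + 0 + 0 + 0 + 0 = 1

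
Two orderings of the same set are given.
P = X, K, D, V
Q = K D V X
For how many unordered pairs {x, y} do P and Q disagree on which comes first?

There are 3 disagreeing pairs.

Assign each item its position (1..4) in the first ordering, then rewrite the second ordering as that position sequence:
positions: X→1, K→2, D→3, V→4
second ordering as positions: [2, 3, 4, 1]
Discordant pairs = inversions in this position sequence.
2: 1 → 1
3: 1 → 1
4: 1 → 1
1: 0
Total: 1 + 1 + 1 + 0 = 3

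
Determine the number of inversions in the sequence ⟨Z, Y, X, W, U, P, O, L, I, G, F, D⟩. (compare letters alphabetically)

66

For each element, count later entries that are smaller:
Z → Y, X, W, U, P, O, L, I, G, F, D → 11
Y → X, W, U, P, O, L, I, G, F, D → 10
X → W, U, P, O, L, I, G, F, D → 9
W → U, P, O, L, I, G, F, D → 8
U → P, O, L, I, G, F, D → 7
P → O, L, I, G, F, D → 6
O → L, I, G, F, D → 5
L → I, G, F, D → 4
I → G, F, D → 3
G → F, D → 2
F → D → 1
D → none → 0
Sum: 11 + 10 + 9 + 8 + 7 + 6 + 5 + 4 + 3 + 2 + 1 + 0 = 66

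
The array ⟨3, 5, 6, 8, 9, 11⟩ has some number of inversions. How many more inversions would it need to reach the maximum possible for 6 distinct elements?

Maximum inversions for 6 distinct elements is C(6, 2) = 6·5/2 = 15.
Current inversions — for each element, count later smaller elements:
3: 0
5: 0
6: 0
8: 0
9: 0
11: 0
Current total: 0 + 0 + 0 + 0 + 0 + 0 = 0
Shortfall: 15 − 0 = 15

15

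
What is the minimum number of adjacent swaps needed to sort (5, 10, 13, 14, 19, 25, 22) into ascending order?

1

The minimum number of adjacent swaps to sort an array equals its inversion count, since every such swap removes exactly one inversion.
Count inversions — for each element, later elements that are smaller:
5: none → 0
10: none → 0
13: none → 0
14: none → 0
19: none → 0
25: 22 → 1
22: none → 0
Total inversions: 0 + 0 + 0 + 0 + 0 + 1 + 0 = 1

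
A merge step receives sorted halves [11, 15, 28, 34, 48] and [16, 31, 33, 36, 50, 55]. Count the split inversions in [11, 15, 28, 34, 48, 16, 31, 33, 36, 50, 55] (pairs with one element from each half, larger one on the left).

8 split inversions

For each element r of the right run, count left-run elements greater than r:
r = 16: 28, 34, 48 → 3
r = 31: 34, 48 → 2
r = 33: 34, 48 → 2
r = 36: 48 → 1
r = 50: none → 0
r = 55: none → 0
Cross-inversions: 3 + 2 + 2 + 1 + 0 + 0 = 8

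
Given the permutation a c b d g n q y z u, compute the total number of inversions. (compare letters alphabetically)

Out-of-order pairs: 3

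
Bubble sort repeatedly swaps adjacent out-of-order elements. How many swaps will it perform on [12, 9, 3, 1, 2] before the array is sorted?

The minimum number of adjacent swaps to sort an array equals its inversion count, since every such swap removes exactly one inversion.
Count inversions — for each element, later elements that are smaller:
12: 9, 3, 1, 2 → 4
9: 3, 1, 2 → 3
3: 1, 2 → 2
1: none → 0
2: none → 0
Total inversions: 4 + 3 + 2 + 0 + 0 = 9

9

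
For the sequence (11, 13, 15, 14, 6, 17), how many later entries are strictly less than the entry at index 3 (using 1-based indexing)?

2 such elements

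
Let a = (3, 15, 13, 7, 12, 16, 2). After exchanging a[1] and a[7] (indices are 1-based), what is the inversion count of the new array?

10 inversions

Positions 1 and 7 hold 3 and 2; after swapping, the array is [2, 15, 13, 7, 12, 16, 3].
For each element, count later entries that are smaller:
2 → none → 0
15 → 13, 7, 12, 3 → 4
13 → 7, 12, 3 → 3
7 → 3 → 1
12 → 3 → 1
16 → 3 → 1
3 → none → 0
Sum: 0 + 4 + 3 + 1 + 1 + 1 + 0 = 10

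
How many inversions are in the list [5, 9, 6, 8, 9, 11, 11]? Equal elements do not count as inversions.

There are 2 inversions.

Out-of-order index pairs (1-indexed):
(2,3): 9 > 6
(2,4): 9 > 8
That's 2 pairs.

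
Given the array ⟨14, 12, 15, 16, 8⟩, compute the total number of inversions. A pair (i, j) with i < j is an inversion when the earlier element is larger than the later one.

Count, for each position, how many later elements it exceeds:
14 → 12, 8 → 2
12 → 8 → 1
15 → 8 → 1
16 → 8 → 1
8 → none → 0
Sum: 2 + 1 + 1 + 1 + 0 = 5

Out-of-order pairs: 5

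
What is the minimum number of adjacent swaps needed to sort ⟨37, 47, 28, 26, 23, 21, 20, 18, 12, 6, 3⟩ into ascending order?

There are 54 swaps.

Each adjacent swap fixes exactly one inversion, so the minimum swap count equals the number of inversions.
Count inversions — for each element, later elements that are smaller:
37: 28, 26, 23, 21, 20, 18, 12, 6, 3 → 9
47: 28, 26, 23, 21, 20, 18, 12, 6, 3 → 9
28: 26, 23, 21, 20, 18, 12, 6, 3 → 8
26: 23, 21, 20, 18, 12, 6, 3 → 7
23: 21, 20, 18, 12, 6, 3 → 6
21: 20, 18, 12, 6, 3 → 5
20: 18, 12, 6, 3 → 4
18: 12, 6, 3 → 3
12: 6, 3 → 2
6: 3 → 1
3: none → 0
Total inversions: 9 + 9 + 8 + 7 + 6 + 5 + 4 + 3 + 2 + 1 + 0 = 54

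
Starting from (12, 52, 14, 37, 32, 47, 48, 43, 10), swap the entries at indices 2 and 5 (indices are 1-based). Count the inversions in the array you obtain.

Positions 2 and 5 hold 52 and 32; after swapping, the array is [12, 32, 14, 37, 52, 47, 48, 43, 10].
Count, for each position, how many later elements it exceeds:
12: 1
32: 2
14: 1
37: 1
52: 4
47: 2
48: 2
43: 1
10: 0
Sum: 1 + 2 + 1 + 1 + 4 + 2 + 2 + 1 + 0 = 14

14 inversions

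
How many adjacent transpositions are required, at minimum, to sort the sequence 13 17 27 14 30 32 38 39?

2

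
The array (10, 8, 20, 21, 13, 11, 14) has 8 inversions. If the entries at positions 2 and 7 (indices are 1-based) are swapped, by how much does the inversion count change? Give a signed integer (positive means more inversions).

+5

Positions 2 and 7 hold 8 and 14; after swapping, the array is [10, 14, 20, 21, 13, 11, 8].
Sweep left to right; for each value list the smaller values that follow it:
10: 1
14: 3
20: 3
21: 3
13: 2
11: 1
8: 0
Sum: 1 + 3 + 3 + 3 + 2 + 1 + 0 = 13
Change: 13 − 8 = +5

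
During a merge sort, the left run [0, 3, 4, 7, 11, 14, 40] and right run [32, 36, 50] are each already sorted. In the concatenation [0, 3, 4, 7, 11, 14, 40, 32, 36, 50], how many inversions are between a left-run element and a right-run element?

2 cross-inversions

For each element r of the right run, count left-run elements greater than r:
r = 32: 40 → 1
r = 36: 40 → 1
r = 50: none → 0
Cross-inversions: 1 + 1 + 0 = 2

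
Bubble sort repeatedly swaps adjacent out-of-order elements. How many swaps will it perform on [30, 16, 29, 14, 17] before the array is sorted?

Each adjacent swap fixes exactly one inversion, so the minimum swap count equals the number of inversions.
Count inversions — for each element, later elements that are smaller:
30: 16, 29, 14, 17 → 4
16: 14 → 1
29: 14, 17 → 2
14: none → 0
17: none → 0
Total inversions: 4 + 1 + 2 + 0 + 0 = 7

7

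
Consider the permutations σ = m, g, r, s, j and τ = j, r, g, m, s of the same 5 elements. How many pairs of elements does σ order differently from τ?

7 discordant pairs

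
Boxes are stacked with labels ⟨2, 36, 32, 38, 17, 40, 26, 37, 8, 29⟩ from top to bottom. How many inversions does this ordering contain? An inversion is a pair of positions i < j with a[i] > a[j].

22

Count, for each position, how many later elements it exceeds:
2 → none → 0
36 → 32, 17, 26, 8, 29 → 5
32 → 17, 26, 8, 29 → 4
38 → 17, 26, 37, 8, 29 → 5
17 → 8 → 1
40 → 26, 37, 8, 29 → 4
26 → 8 → 1
37 → 8, 29 → 2
8 → none → 0
29 → none → 0
Sum: 0 + 5 + 4 + 5 + 1 + 4 + 1 + 2 + 0 + 0 = 22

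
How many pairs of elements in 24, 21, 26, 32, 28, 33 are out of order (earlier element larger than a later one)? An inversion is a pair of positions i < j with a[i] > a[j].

2 out-of-order pairs

For each element, count later entries that are smaller:
24: 1
21: 0
26: 0
32: 1
28: 0
33: 0
Sum: 1 + 0 + 0 + 1 + 0 + 0 = 2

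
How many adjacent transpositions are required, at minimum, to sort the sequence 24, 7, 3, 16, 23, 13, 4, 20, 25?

15

The minimum number of adjacent swaps to sort an array equals its inversion count, since every such swap removes exactly one inversion.
Count inversions — for each element, later elements that are smaller:
24: 7, 3, 16, 23, 13, 4, 20 → 7
7: 3, 4 → 2
3: none → 0
16: 13, 4 → 2
23: 13, 4, 20 → 3
13: 4 → 1
4: none → 0
20: none → 0
25: none → 0
Total inversions: 7 + 2 + 0 + 2 + 3 + 1 + 0 + 0 + 0 = 15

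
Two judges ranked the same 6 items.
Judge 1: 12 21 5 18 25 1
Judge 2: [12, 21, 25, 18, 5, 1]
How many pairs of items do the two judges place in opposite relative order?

Assign each item its position (1..6) in the first ordering, then rewrite the second ordering as that position sequence:
positions: 12→1, 21→2, 5→3, 18→4, 25→5, 1→6
second ordering as positions: [1, 2, 5, 4, 3, 6]
Discordant pairs = inversions in this position sequence.
1: 0
2: 0
5: 4, 3 → 2
4: 3 → 1
3: 0
6: 0
Total: 0 + 0 + 2 + 1 + 0 + 0 = 3

3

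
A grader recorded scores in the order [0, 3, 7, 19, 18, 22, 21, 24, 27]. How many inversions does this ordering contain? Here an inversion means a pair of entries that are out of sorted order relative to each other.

Element-by-element contributions:
0: 0
3: 0
7: 0
19: 1
18: 0
22: 1
21: 0
24: 0
27: 0
Sum: 0 + 0 + 0 + 1 + 0 + 1 + 0 + 0 + 0 = 2

2 out-of-order pairs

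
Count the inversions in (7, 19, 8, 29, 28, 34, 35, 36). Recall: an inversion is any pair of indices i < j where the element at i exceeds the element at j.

For each element, count later entries that are smaller:
7: 0
19: 1
8: 0
29: 1
28: 0
34: 0
35: 0
36: 0
Sum: 0 + 1 + 0 + 1 + 0 + 0 + 0 + 0 = 2

2 inversions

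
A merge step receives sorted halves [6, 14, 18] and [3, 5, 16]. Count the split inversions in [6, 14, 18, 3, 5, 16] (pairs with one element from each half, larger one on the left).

For each element r of the right run, count left-run elements greater than r:
r = 3: 6, 14, 18 → 3
r = 5: 6, 14, 18 → 3
r = 16: 18 → 1
Cross-inversions: 3 + 3 + 1 = 7

7 cross-inversions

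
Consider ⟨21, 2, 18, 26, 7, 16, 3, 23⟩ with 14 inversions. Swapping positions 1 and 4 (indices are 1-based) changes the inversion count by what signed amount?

+1

Positions 1 and 4 hold 21 and 26; after swapping, the array is [26, 2, 18, 21, 7, 16, 3, 23].
Count, for each position, how many later elements it exceeds:
26: 7
2: 0
18: 3
21: 3
7: 1
16: 1
3: 0
23: 0
Sum: 7 + 0 + 3 + 3 + 1 + 1 + 0 + 0 = 15
Change: 15 − 14 = +1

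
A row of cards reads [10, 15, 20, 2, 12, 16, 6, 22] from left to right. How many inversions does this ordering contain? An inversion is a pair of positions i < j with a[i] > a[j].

11

For each element, count later entries that are smaller:
10: 2
15: 3
20: 4
2: 0
12: 1
16: 1
6: 0
22: 0
Sum: 2 + 3 + 4 + 0 + 1 + 1 + 0 + 0 = 11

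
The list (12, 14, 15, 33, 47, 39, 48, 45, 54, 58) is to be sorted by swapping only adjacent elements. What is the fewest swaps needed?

3 swaps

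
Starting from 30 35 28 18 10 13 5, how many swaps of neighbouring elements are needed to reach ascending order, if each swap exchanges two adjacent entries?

Minimum adjacent swaps = number of inversions (each swap of adjacent out-of-order elements removes one inversion and no swap can remove more).
Count inversions — for each element, later elements that are smaller:
30: 28, 18, 10, 13, 5 → 5
35: 28, 18, 10, 13, 5 → 5
28: 18, 10, 13, 5 → 4
18: 10, 13, 5 → 3
10: 5 → 1
13: 5 → 1
5: none → 0
Total inversions: 5 + 5 + 4 + 3 + 1 + 1 + 0 = 19

Adjacent swaps: 19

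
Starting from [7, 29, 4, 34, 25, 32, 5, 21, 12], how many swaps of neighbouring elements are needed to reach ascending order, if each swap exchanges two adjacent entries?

Each adjacent swap fixes exactly one inversion, so the minimum swap count equals the number of inversions.
Count inversions — for each element, later elements that are smaller:
7: 4, 5 → 2
29: 4, 25, 5, 21, 12 → 5
4: none → 0
34: 25, 32, 5, 21, 12 → 5
25: 5, 21, 12 → 3
32: 5, 21, 12 → 3
5: none → 0
21: 12 → 1
12: none → 0
Total inversions: 2 + 5 + 0 + 5 + 3 + 3 + 0 + 1 + 0 = 19

19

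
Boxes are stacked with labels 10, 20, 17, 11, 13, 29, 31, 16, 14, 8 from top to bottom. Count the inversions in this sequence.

23

Sweep left to right; for each value list the smaller values that follow it:
10 → 8 → 1
20 → 17, 11, 13, 16, 14, 8 → 6
17 → 11, 13, 16, 14, 8 → 5
11 → 8 → 1
13 → 8 → 1
29 → 16, 14, 8 → 3
31 → 16, 14, 8 → 3
16 → 14, 8 → 2
14 → 8 → 1
8 → none → 0
Sum: 1 + 6 + 5 + 1 + 1 + 3 + 3 + 2 + 1 + 0 = 23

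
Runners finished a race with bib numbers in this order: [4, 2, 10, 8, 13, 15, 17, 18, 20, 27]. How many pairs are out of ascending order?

2

Count, for each position, how many later elements it exceeds:
4 → 2 → 1
2 → none → 0
10 → 8 → 1
8 → none → 0
13 → none → 0
15 → none → 0
17 → none → 0
18 → none → 0
20 → none → 0
27 → none → 0
Sum: 1 + 0 + 1 + 0 + 0 + 0 + 0 + 0 + 0 + 0 = 2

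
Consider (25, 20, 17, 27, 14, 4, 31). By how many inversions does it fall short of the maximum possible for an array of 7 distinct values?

Maximum inversions for 7 distinct elements is C(7, 2) = 7·6/2 = 21.
Current inversions — for each element, count later smaller elements:
25: 4
20: 3
17: 2
27: 2
14: 1
4: 0
31: 0
Current total: 4 + 3 + 2 + 2 + 1 + 0 + 0 = 12
Shortfall: 21 − 12 = 9

9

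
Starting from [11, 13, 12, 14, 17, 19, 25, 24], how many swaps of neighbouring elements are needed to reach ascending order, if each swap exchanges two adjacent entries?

The minimum number of adjacent swaps to sort an array equals its inversion count, since every such swap removes exactly one inversion.
Count inversions — for each element, later elements that are smaller:
11: none → 0
13: 12 → 1
12: none → 0
14: none → 0
17: none → 0
19: none → 0
25: 24 → 1
24: none → 0
Total inversions: 0 + 1 + 0 + 0 + 0 + 0 + 1 + 0 = 2

Swaps: 2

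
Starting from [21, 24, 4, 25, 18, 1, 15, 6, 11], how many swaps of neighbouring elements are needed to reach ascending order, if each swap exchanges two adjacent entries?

24 swaps

Each adjacent swap fixes exactly one inversion, so the minimum swap count equals the number of inversions.
Count inversions — for each element, later elements that are smaller:
21: 4, 18, 1, 15, 6, 11 → 6
24: 4, 18, 1, 15, 6, 11 → 6
4: 1 → 1
25: 18, 1, 15, 6, 11 → 5
18: 1, 15, 6, 11 → 4
1: none → 0
15: 6, 11 → 2
6: none → 0
11: none → 0
Total inversions: 6 + 6 + 1 + 5 + 4 + 0 + 2 + 0 + 0 = 24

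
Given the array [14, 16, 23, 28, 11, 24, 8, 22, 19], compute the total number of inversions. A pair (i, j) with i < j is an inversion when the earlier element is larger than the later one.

18 out-of-order pairs

Sweep left to right; for each value list the smaller values that follow it:
14 → 11, 8 → 2
16 → 11, 8 → 2
23 → 11, 8, 22, 19 → 4
28 → 11, 24, 8, 22, 19 → 5
11 → 8 → 1
24 → 8, 22, 19 → 3
8 → none → 0
22 → 19 → 1
19 → none → 0
Sum: 2 + 2 + 4 + 5 + 1 + 3 + 0 + 1 + 0 = 18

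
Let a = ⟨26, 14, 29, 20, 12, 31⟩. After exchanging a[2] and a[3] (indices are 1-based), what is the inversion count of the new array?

Positions 2 and 3 hold 14 and 29; after swapping, the array is [26, 29, 14, 20, 12, 31].
Sweep left to right; for each value list the smaller values that follow it:
26 → 14, 20, 12 → 3
29 → 14, 20, 12 → 3
14 → 12 → 1
20 → 12 → 1
12 → none → 0
31 → none → 0
Sum: 3 + 3 + 1 + 1 + 0 + 0 = 8

8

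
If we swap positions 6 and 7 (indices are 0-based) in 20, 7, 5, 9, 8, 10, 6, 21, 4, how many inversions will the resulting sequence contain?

21 inversions

Positions 6 and 7 hold 6 and 21; after swapping, the array is [20, 7, 5, 9, 8, 10, 21, 6, 4].
Element-by-element contributions:
20 → 7, 5, 9, 8, 10, 6, 4 → 7
7 → 5, 6, 4 → 3
5 → 4 → 1
9 → 8, 6, 4 → 3
8 → 6, 4 → 2
10 → 6, 4 → 2
21 → 6, 4 → 2
6 → 4 → 1
4 → none → 0
Sum: 7 + 3 + 1 + 3 + 2 + 2 + 2 + 1 + 0 = 21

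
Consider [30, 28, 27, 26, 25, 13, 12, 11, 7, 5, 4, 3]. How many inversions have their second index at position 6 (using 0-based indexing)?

6 such elements

The element at index 6 is 12.
Elements before it: 30, 28, 27, 26, 25, 13
Those larger than 12: 30, 28, 27, 26, 25, 13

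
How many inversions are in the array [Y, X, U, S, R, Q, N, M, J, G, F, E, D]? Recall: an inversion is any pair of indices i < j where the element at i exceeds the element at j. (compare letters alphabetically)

78

Count, for each position, how many later elements it exceeds:
Y: 12
X: 11
U: 10
S: 9
R: 8
Q: 7
N: 6
M: 5
J: 4
G: 3
F: 2
E: 1
D: 0
Sum: 12 + 11 + 10 + 9 + 8 + 7 + 6 + 5 + 4 + 3 + 2 + 1 + 0 = 78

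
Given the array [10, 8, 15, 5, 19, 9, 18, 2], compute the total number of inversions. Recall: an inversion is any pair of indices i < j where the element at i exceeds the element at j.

15 inversions

Count, for each position, how many later elements it exceeds:
10 → 8, 5, 9, 2 → 4
8 → 5, 2 → 2
15 → 5, 9, 2 → 3
5 → 2 → 1
19 → 9, 18, 2 → 3
9 → 2 → 1
18 → 2 → 1
2 → none → 0
Sum: 4 + 2 + 3 + 1 + 3 + 1 + 1 + 0 = 15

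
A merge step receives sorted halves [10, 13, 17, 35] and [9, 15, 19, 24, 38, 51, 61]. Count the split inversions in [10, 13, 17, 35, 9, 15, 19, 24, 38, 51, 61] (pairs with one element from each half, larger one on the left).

8

For each element r of the right run, count left-run elements greater than r:
r = 9: 10, 13, 17, 35 → 4
r = 15: 17, 35 → 2
r = 19: 35 → 1
r = 24: 35 → 1
r = 38: none → 0
r = 51: none → 0
r = 61: none → 0
Cross-inversions: 4 + 2 + 1 + 1 + 0 + 0 + 0 = 8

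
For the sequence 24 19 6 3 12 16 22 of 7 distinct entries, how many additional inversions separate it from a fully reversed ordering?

10

Maximum inversions for 7 distinct elements is C(7, 2) = 7·6/2 = 21.
Current inversions — for each element, count later smaller elements:
24: 6
19: 4
6: 1
3: 0
12: 0
16: 0
22: 0
Current total: 6 + 4 + 1 + 0 + 0 + 0 + 0 = 11
Shortfall: 21 − 11 = 10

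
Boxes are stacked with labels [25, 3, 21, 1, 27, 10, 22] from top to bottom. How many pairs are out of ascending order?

10

Out-of-order index pairs (1-indexed):
(1,2): 25 > 3
(1,3): 25 > 21
(1,4): 25 > 1
(1,6): 25 > 10
(1,7): 25 > 22
(2,4): 3 > 1
(3,4): 21 > 1
(3,6): 21 > 10
(5,6): 27 > 10
(5,7): 27 > 22
That's 10 pairs.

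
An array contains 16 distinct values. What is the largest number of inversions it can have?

The maximum occurs when the array is in strictly decreasing order: every one of the C(16, 2) pairs is inverted.
C(16, 2) = 16·15/2 = 120

120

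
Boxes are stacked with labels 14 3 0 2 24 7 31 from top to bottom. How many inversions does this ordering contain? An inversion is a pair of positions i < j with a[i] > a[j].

7

Sweep left to right; for each value list the smaller values that follow it:
14 → 3, 0, 2, 7 → 4
3 → 0, 2 → 2
0 → none → 0
2 → none → 0
24 → 7 → 1
7 → none → 0
31 → none → 0
Sum: 4 + 2 + 0 + 0 + 1 + 0 + 0 = 7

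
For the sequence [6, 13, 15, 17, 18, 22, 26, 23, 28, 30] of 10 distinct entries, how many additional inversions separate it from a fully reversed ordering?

Maximum inversions for 10 distinct elements is C(10, 2) = 10·9/2 = 45.
Current inversions — for each element, count later smaller elements:
6: 0
13: 0
15: 0
17: 0
18: 0
22: 0
26: 1
23: 0
28: 0
30: 0
Current total: 0 + 0 + 0 + 0 + 0 + 0 + 1 + 0 + 0 + 0 = 1
Shortfall: 45 − 1 = 44

44 inversions short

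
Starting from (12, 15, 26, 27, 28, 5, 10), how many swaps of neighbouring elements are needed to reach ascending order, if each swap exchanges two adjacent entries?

Minimum adjacent swaps = number of inversions (each swap of adjacent out-of-order elements removes one inversion and no swap can remove more).
Count inversions — for each element, later elements that are smaller:
12: 5, 10 → 2
15: 5, 10 → 2
26: 5, 10 → 2
27: 5, 10 → 2
28: 5, 10 → 2
5: none → 0
10: none → 0
Total inversions: 2 + 2 + 2 + 2 + 2 + 0 + 0 = 10

10 swaps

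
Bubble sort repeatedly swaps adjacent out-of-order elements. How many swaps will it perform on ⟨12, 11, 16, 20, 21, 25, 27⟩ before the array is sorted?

1 swap

Each adjacent swap fixes exactly one inversion, so the minimum swap count equals the number of inversions.
Count inversions — for each element, later elements that are smaller:
12: 11 → 1
11: none → 0
16: none → 0
20: none → 0
21: none → 0
25: none → 0
27: none → 0
Total inversions: 1 + 0 + 0 + 0 + 0 + 0 + 0 = 1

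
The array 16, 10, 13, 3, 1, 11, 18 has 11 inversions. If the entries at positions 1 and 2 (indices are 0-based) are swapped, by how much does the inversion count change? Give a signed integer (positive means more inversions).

Positions 1 and 2 hold 10 and 13; after swapping, the array is [16, 13, 10, 3, 1, 11, 18].
Sweep left to right; for each value list the smaller values that follow it:
16 → 13, 10, 3, 1, 11 → 5
13 → 10, 3, 1, 11 → 4
10 → 3, 1 → 2
3 → 1 → 1
1 → none → 0
11 → none → 0
18 → none → 0
Sum: 5 + 4 + 2 + 1 + 0 + 0 + 0 = 12
Change: 12 − 11 = +1

+1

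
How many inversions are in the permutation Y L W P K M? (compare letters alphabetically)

11

Listing every pair i<j with a[i]>a[j] (using 0-based positions):
(0,1): Y > L
(0,2): Y > W
(0,3): Y > P
(0,4): Y > K
(0,5): Y > M
(1,4): L > K
(2,3): W > P
(2,4): W > K
(2,5): W > M
(3,4): P > K
(3,5): P > M
That's 11 pairs.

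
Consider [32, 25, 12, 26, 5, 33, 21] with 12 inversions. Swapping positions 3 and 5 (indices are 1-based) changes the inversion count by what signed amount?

-1

Positions 3 and 5 hold 12 and 5; after swapping, the array is [32, 25, 5, 26, 12, 33, 21].
Count, for each position, how many later elements it exceeds:
32 → 25, 5, 26, 12, 21 → 5
25 → 5, 12, 21 → 3
5 → none → 0
26 → 12, 21 → 2
12 → none → 0
33 → 21 → 1
21 → none → 0
Sum: 5 + 3 + 0 + 2 + 0 + 1 + 0 = 11
Change: 11 − 12 = -1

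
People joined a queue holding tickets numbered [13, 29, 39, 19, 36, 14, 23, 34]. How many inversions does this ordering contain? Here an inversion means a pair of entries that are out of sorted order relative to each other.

Count, for each position, how many later elements it exceeds:
13 → none → 0
29 → 19, 14, 23 → 3
39 → 19, 36, 14, 23, 34 → 5
19 → 14 → 1
36 → 14, 23, 34 → 3
14 → none → 0
23 → none → 0
34 → none → 0
Sum: 0 + 3 + 5 + 1 + 3 + 0 + 0 + 0 = 12

12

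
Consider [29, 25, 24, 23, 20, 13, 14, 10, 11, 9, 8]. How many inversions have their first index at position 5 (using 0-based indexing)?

The element at index 5 is 13.
Elements after it: 14, 10, 11, 9, 8
Those smaller than 13: 10, 11, 9, 8

4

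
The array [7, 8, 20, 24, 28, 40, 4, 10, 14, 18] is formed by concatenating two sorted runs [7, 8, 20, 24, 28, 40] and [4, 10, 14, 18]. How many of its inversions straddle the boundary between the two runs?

Take each right-half value and tally the left-half values above it:
r = 4: 7, 8, 20, 24, 28, 40 → 6
r = 10: 20, 24, 28, 40 → 4
r = 14: 20, 24, 28, 40 → 4
r = 18: 20, 24, 28, 40 → 4
Cross-inversions: 6 + 4 + 4 + 4 = 18

There are 18 split inversions.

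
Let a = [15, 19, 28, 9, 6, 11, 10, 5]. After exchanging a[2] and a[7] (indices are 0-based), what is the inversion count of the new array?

Positions 2 and 7 hold 28 and 5; after swapping, the array is [15, 19, 5, 9, 6, 11, 10, 28].
For each element, count later entries that are smaller:
15 → 5, 9, 6, 11, 10 → 5
19 → 5, 9, 6, 11, 10 → 5
5 → none → 0
9 → 6 → 1
6 → none → 0
11 → 10 → 1
10 → none → 0
28 → none → 0
Sum: 5 + 5 + 0 + 1 + 0 + 1 + 0 + 0 = 12

12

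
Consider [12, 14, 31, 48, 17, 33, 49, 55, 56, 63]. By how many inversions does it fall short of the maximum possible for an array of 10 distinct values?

42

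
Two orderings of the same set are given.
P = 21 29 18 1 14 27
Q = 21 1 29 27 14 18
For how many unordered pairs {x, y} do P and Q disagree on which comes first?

5 disagreeing pairs

Assign each item its position (1..6) in the first ordering, then rewrite the second ordering as that position sequence:
positions: 21→1, 29→2, 18→3, 1→4, 14→5, 27→6
second ordering as positions: [1, 4, 2, 6, 5, 3]
Discordant pairs = inversions in this position sequence.
1: 0
4: 2, 3 → 2
2: 0
6: 5, 3 → 2
5: 3 → 1
3: 0
Total: 0 + 2 + 0 + 2 + 1 + 0 = 5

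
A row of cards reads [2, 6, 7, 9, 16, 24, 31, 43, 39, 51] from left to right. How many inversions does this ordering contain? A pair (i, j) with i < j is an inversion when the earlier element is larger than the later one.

1

Sweep left to right; for each value list the smaller values that follow it:
2 → none → 0
6 → none → 0
7 → none → 0
9 → none → 0
16 → none → 0
24 → none → 0
31 → none → 0
43 → 39 → 1
39 → none → 0
51 → none → 0
Sum: 0 + 0 + 0 + 0 + 0 + 0 + 0 + 1 + 0 + 0 = 1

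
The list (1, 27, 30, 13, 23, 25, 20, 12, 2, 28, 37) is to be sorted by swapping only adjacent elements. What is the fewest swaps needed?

Minimum adjacent swaps = number of inversions (each swap of adjacent out-of-order elements removes one inversion and no swap can remove more).
Count inversions — for each element, later elements that are smaller:
1: none → 0
27: 13, 23, 25, 20, 12, 2 → 6
30: 13, 23, 25, 20, 12, 2, 28 → 7
13: 12, 2 → 2
23: 20, 12, 2 → 3
25: 20, 12, 2 → 3
20: 12, 2 → 2
12: 2 → 1
2: none → 0
28: none → 0
37: none → 0
Total inversions: 0 + 6 + 7 + 2 + 3 + 3 + 2 + 1 + 0 + 0 + 0 = 24

24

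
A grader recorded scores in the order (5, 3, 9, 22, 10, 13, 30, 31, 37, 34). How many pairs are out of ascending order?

Element-by-element contributions:
5: 1
3: 0
9: 0
22: 2
10: 0
13: 0
30: 0
31: 0
37: 1
34: 0
Sum: 1 + 0 + 0 + 2 + 0 + 0 + 0 + 0 + 1 + 0 = 4

4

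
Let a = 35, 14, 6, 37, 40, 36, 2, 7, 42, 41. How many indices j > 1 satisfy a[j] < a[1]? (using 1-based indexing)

4 such elements

The element at index 1 is 35.
Elements after it: 14, 6, 37, 40, 36, 2, 7, 42, 41
Those smaller than 35: 14, 6, 2, 7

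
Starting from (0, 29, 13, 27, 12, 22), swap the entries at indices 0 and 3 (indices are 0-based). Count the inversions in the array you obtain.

10 inversions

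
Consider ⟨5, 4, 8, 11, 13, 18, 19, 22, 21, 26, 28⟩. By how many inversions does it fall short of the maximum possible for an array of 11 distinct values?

53

Maximum inversions for 11 distinct elements is C(11, 2) = 11·10/2 = 55.
Current inversions — for each element, count later smaller elements:
5: 1
4: 0
8: 0
11: 0
13: 0
18: 0
19: 0
22: 1
21: 0
26: 0
28: 0
Current total: 1 + 0 + 0 + 0 + 0 + 0 + 0 + 1 + 0 + 0 + 0 = 2
Shortfall: 55 − 2 = 53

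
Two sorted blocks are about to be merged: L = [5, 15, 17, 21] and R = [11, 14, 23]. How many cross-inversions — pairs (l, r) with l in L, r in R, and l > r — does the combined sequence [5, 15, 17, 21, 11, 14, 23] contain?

6 cross-inversions

For each element r of the right run, count left-run elements greater than r:
r = 11: 15, 17, 21 → 3
r = 14: 15, 17, 21 → 3
r = 23: none → 0
Cross-inversions: 3 + 3 + 0 = 6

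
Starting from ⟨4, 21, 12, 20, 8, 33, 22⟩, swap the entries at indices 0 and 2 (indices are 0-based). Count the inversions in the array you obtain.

7

Positions 0 and 2 hold 4 and 12; after swapping, the array is [12, 21, 4, 20, 8, 33, 22].
Sweep left to right; for each value list the smaller values that follow it:
12 → 4, 8 → 2
21 → 4, 20, 8 → 3
4 → none → 0
20 → 8 → 1
8 → none → 0
33 → 22 → 1
22 → none → 0
Sum: 2 + 3 + 0 + 1 + 0 + 1 + 0 = 7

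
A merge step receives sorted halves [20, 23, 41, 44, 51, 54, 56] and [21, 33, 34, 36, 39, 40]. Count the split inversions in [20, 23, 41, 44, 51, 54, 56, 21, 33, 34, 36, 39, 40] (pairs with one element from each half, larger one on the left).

Split inversions: 31

Count, for every r in R, how many entries of L exceed r:
r = 21: 23, 41, 44, 51, 54, 56 → 6
r = 33: 41, 44, 51, 54, 56 → 5
r = 34: 41, 44, 51, 54, 56 → 5
r = 36: 41, 44, 51, 54, 56 → 5
r = 39: 41, 44, 51, 54, 56 → 5
r = 40: 41, 44, 51, 54, 56 → 5
Cross-inversions: 6 + 5 + 5 + 5 + 5 + 5 = 31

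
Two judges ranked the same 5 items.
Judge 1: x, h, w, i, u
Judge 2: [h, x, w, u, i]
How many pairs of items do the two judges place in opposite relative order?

2

Assign each item its position (1..5) in the first ordering, then rewrite the second ordering as that position sequence:
positions: x→1, h→2, w→3, i→4, u→5
second ordering as positions: [2, 1, 3, 5, 4]
Discordant pairs = inversions in this position sequence.
2: 1 → 1
1: 0
3: 0
5: 4 → 1
4: 0
Total: 1 + 0 + 0 + 1 + 0 = 2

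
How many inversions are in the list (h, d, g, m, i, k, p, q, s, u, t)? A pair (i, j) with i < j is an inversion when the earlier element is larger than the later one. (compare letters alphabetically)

Inversions: 5

For each element, count later entries that are smaller:
h → d, g → 2
d → none → 0
g → none → 0
m → i, k → 2
i → none → 0
k → none → 0
p → none → 0
q → none → 0
s → none → 0
u → t → 1
t → none → 0
Sum: 2 + 0 + 0 + 2 + 0 + 0 + 0 + 0 + 0 + 1 + 0 = 5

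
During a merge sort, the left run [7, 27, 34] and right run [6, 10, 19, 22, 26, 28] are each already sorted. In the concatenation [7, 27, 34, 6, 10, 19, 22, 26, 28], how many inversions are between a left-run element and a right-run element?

Cross-inversions: 12

Count, for every r in R, how many entries of L exceed r:
r = 6: 7, 27, 34 → 3
r = 10: 27, 34 → 2
r = 19: 27, 34 → 2
r = 22: 27, 34 → 2
r = 26: 27, 34 → 2
r = 28: 34 → 1
Cross-inversions: 3 + 2 + 2 + 2 + 2 + 1 = 12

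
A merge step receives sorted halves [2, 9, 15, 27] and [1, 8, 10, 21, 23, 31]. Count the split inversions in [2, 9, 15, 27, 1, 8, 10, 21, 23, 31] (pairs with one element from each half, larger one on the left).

Take each right-half value and tally the left-half values above it:
r = 1: 2, 9, 15, 27 → 4
r = 8: 9, 15, 27 → 3
r = 10: 15, 27 → 2
r = 21: 27 → 1
r = 23: 27 → 1
r = 31: none → 0
Cross-inversions: 4 + 3 + 2 + 1 + 1 + 0 = 11

11 split inversions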